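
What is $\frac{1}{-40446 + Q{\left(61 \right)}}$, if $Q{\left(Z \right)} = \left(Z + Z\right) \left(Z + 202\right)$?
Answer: $- \frac{1}{8360} \approx -0.00011962$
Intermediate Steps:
$Q{\left(Z \right)} = 2 Z \left(202 + Z\right)$
$\frac{1}{-40446 + Q{\left(61 \right)}} = \frac{1}{-40446 + 2 \cdot 61 \left(202 + 61\right)} = \frac{1}{-40446 + 2 \cdot 61 \cdot 263} = \frac{1}{-40446 + 32086} = \frac{1}{-8360} = - \frac{1}{8360}$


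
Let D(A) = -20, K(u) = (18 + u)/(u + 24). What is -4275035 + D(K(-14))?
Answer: -4275055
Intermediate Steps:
K(u) = (18 + u)/(24 + u)
-4275035 + D(K(-14)) = -4275035 - 20 = -4275055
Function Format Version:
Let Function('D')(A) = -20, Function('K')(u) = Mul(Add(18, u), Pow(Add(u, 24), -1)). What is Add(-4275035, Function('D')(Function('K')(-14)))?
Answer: -4275055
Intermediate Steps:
Function('K')(u) = Mul(Pow(Add(24, u), -1), Add(18, u)) (Function('K')(u) = Mul(Add(18, u), Pow(Add(24, u), -1)) = Mul(Pow(Add(24, u), -1), Add(18, u)))
Add(-4275035, Function('D')(Function('K')(-14))) = Add(-4275035, -20) = -4275055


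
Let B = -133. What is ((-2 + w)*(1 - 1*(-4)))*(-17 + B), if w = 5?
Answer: -2250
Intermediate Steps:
((-2 + w)*(1 - 1*(-4)))*(-17 + B) = ((-2 + 5)*(1 - 1*(-4)))*(-17 - 133) = (3*(1 + 4))*(-150) = (3*5)*(-150) = 15*(-150) = -2250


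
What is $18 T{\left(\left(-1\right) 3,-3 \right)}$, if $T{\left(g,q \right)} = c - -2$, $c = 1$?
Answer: $54$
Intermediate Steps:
$T{\left(g,q \right)} = 3$ ($T{\left(g,q \right)} = 1 - -2 = 1 + 2 = 3$)
$18 T{\left(\left(-1\right) 3,-3 \right)} = 18 \cdot 3 = 54$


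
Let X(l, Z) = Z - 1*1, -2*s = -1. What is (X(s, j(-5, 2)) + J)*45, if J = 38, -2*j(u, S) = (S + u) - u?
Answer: 1620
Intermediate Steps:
s = ½ (s = -½*(-1) = ½ ≈ 0.50000)
j(u, S) = -S/2 (j(u, S) = -((S + u) - u)/2 = -S/2)
X(l, Z) = -1 + Z (X(l, Z) = Z - 1 = -1 + Z)
(X(s, j(-5, 2)) + J)*45 = ((-1 - ½*2) + 38)*45 = ((-1 - 1) + 38)*45 = (-2 + 38)*45 = 36*45 = 1620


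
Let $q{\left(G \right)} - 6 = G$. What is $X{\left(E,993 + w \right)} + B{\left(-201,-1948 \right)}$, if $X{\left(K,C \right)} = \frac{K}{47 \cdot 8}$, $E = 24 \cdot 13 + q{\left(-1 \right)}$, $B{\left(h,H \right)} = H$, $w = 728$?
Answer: $- \frac{732131}{376} \approx -1947.2$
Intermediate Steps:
$q{\left(G \right)} = 6 + G$
$E = 317$ ($E = 24 \cdot 13 + \left(6 - 1\right) = 312 + 5 = 317$)
$X{\left(K,C \right)} = \frac{K}{376}$
$X{\left(E,993 + w \right)} + B{\left(-201,-1948 \right)} = \frac{1}{376} \cdot 317 - 1948 = \frac{317}{376} - 1948 = - \frac{732131}{376}$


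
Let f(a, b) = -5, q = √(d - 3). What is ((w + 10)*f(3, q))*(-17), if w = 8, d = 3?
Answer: 1530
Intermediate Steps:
q = 0 (q = √(3 - 3) = √0 = 0)
((w + 10)*f(3, q))*(-17) = ((8 + 10)*(-5))*(-17) = (18*(-5))*(-17) = -90*(-17) = 1530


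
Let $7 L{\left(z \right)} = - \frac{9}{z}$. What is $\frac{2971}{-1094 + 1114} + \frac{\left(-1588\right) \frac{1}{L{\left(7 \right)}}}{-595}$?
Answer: $\frac{410099}{3060} \approx 134.02$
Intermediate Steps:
$L{\left(z \right)} = - \frac{9}{7 z}$ ($L{\left(z \right)} = \frac{\left(-9\right) \frac{1}{z}}{7} = - \frac{9}{7 z}$)
$\frac{2971}{-1094 + 1114} + \frac{\left(-1588\right) \frac{1}{L{\left(7 \right)}}}{-595} = \frac{2971}{-1094 + 1114} + \frac{\left(-1588\right) \frac{1}{\left(- \frac{9}{7}\right) \frac{1}{7}}}{-595} = \frac{2971}{20} + - \frac{1588}{\left(- \frac{9}{7}\right) \frac{1}{7}} \left(- \frac{1}{595}\right) = 2971 \cdot \frac{1}{20} + - \frac{1588}{- \frac{9}{49}} \left(- \frac{1}{595}\right) = \frac{2971}{20} + \left(-1588\right) \left(- \frac{49}{9}\right) \left(- \frac{1}{595}\right) = \frac{2971}{20} + \frac{77812}{9} \left(- \frac{1}{595}\right) = \frac{2971}{20} - \frac{11116}{765} = \frac{410099}{3060}$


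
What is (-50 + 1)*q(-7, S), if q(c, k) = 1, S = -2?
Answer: -49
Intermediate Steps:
(-50 + 1)*q(-7, S) = (-50 + 1)*1 = -49*1 = -49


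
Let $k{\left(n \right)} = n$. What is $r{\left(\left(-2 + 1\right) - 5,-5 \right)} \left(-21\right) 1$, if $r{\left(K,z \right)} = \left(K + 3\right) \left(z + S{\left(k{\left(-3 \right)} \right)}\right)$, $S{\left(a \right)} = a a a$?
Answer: $-2016$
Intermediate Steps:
$S{\left(a \right)} = a^{3}$ ($S{\left(a \right)} = a^{2} a = a^{3}$)
$r{\left(K,z \right)} = \left(-27 + z\right) \left(3 + K\right)$ ($r{\left(K,z \right)} = \left(K + 3\right) \left(z + \left(-3\right)^{3}\right) = \left(3 + K\right) \left(z - 27\right) = \left(3 + K\right) \left(-27 + z\right) = \left(-27 + z\right) \left(3 + K\right)$)
$r{\left(\left(-2 + 1\right) - 5,-5 \right)} \left(-21\right) 1 = \left(-81 - 27 \left(\left(-2 + 1\right) - 5\right) + 3 \left(-5\right) + \left(\left(-2 + 1\right) - 5\right) \left(-5\right)\right) \left(-21\right) 1 = \left(-81 - 27 \left(-1 - 5\right) - 15 + \left(-1 - 5\right) \left(-5\right)\right) \left(-21\right) 1 = \left(-81 - -162 - 15 - -30\right) \left(-21\right) 1 = \left(-81 + 162 - 15 + 30\right) \left(-21\right) 1 = 96 \left(-21\right) 1 = \left(-2016\right) 1 = -2016$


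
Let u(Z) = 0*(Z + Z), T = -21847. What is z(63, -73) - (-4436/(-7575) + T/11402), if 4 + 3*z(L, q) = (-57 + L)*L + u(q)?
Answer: 10882390453/86370150 ≈ 126.00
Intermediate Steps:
u(Z) = 0 (u(Z) = 0*(2*Z) = 0)
z(L, q) = -4/3 + L*(-57 + L)/3 (z(L, q) = -4/3 + ((-57 + L)*L + 0)/3 = -4/3 + (L*(-57 + L) + 0)/3 = -4/3 + (L*(-57 + L))/3 = -4/3 + L*(-57 + L)/3)
z(63, -73) - (-4436/(-7575) + T/11402) = (-4/3 - 19*63 + (1/3)*63**2) - (-4436/(-7575) - 21847/11402) = (-4/3 - 1197 + (1/3)*3969) - (-4436*(-1/7575) - 21847*1/11402) = (-4/3 - 1197 + 1323) - (4436/7575 - 21847/11402) = 374/3 - 1*(-114911753/86370150) = 374/3 + 114911753/86370150 = 10882390453/86370150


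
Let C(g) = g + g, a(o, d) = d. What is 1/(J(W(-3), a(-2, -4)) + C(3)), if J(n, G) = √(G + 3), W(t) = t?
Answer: 6/37 - I/37 ≈ 0.16216 - 0.027027*I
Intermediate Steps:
J(n, G) = √(3 + G)
C(g) = 2*g
1/(J(W(-3), a(-2, -4)) + C(3)) = 1/(√(3 - 4) + 2*3) = 1/(√(-1) + 6) = 1/(I + 6) = 1/(6 + I) = (6 - I)/37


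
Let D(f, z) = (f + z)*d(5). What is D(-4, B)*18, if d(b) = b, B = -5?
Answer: -810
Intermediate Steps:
D(f, z) = 5*f + 5*z (D(f, z) = (f + z)*5 = 5*f + 5*z)
D(-4, B)*18 = (5*(-4) + 5*(-5))*18 = (-20 - 25)*18 = -45*18 = -810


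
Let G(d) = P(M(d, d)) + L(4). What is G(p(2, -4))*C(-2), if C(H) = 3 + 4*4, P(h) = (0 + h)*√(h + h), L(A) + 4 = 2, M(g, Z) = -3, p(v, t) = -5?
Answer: -38 - 57*I*√6 ≈ -38.0 - 139.62*I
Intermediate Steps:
L(A) = -2 (L(A) = -4 + 2 = -2)
P(h) = √2*h^(3/2) (P(h) = h*√(2*h) = h*(√2*√h) = √2*h^(3/2))
C(H) = 19 (C(H) = 3 + 16 = 19)
G(d) = -2 - 3*I*√6 (G(d) = √2*(-3)^(3/2) - 2 = √2*(-3*I*√3) - 2 = -3*I*√6 - 2 = -2 - 3*I*√6)
G(p(2, -4))*C(-2) = (-2 - 3*I*√6)*19 = -38 - 57*I*√6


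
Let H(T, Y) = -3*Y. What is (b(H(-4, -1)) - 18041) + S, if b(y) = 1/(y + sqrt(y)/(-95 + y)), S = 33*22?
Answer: -439636701/25391 + 92*sqrt(3)/76173 ≈ -17315.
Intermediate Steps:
S = 726
b(y) = 1/(y + sqrt(y)/(-95 + y))
(b(H(-4, -1)) - 18041) + S = ((-95 - 3*(-1))/(sqrt(-3*(-1)) + (-3*(-1))**2 - (-285)*(-1)) - 18041) + 726 = ((-95 + 3)/(sqrt(3) + 3**2 - 95*3) - 18041) + 726 = (-92/(sqrt(3) + 9 - 285) - 18041) + 726 = (-92/(-276 + sqrt(3)) - 18041) + 726 = (-18041 - 92/(-276 + sqrt(3))) + 726 = -17315 - 92/(-276 + sqrt(3))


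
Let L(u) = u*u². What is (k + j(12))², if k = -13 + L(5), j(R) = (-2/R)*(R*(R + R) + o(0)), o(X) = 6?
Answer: 3969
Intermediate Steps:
L(u) = u³
j(R) = -2*(6 + 2*R²)/R (j(R) = (-2/R)*(R*(R + R) + 6) = (-2/R)*(R*(2*R) + 6) = (-2/R)*(2*R² + 6) = (-2/R)*(6 + 2*R²) = -2*(6 + 2*R²)/R)
k = 112 (k = -13 + 5³ = -13 + 125 = 112)
(k + j(12))² = (112 + (-12/12 - 4*12))² = (112 + (-12*1/12 - 48))² = (112 + (-1 - 48))² = (112 - 49)² = 63² = 3969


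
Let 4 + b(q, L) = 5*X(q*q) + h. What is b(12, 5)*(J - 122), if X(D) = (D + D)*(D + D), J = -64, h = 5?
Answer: -77138106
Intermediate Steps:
X(D) = 4*D² (X(D) = (2*D)*(2*D) = 4*D²)
b(q, L) = 1 + 20*q⁴ (b(q, L) = -4 + (5*(4*(q*q)²) + 5) = -4 + (5*(4*(q²)²) + 5) = -4 + (5*(4*q⁴) + 5) = -4 + (20*q⁴ + 5) = -4 + (5 + 20*q⁴) = 1 + 20*q⁴)
b(12, 5)*(J - 122) = (1 + 20*12⁴)*(-64 - 122) = (1 + 20*20736)*(-186) = (1 + 414720)*(-186) = 414721*(-186) = -77138106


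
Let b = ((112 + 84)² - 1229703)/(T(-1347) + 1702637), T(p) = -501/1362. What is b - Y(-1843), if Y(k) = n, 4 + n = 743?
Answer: -571785650207/772997031 ≈ -739.70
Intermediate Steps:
T(p) = -167/454 (T(p) = -501*1/1362 = -167/454)
n = 739 (n = -4 + 743 = 739)
Y(k) = 739
b = -540844298/772997031 (b = ((112 + 84)² - 1229703)/(-167/454 + 1702637) = (196² - 1229703)/(772997031/454) = (38416 - 1229703)*(454/772997031) = -1191287*454/772997031 = -540844298/772997031 ≈ -0.69967)
b - Y(-1843) = -540844298/772997031 - 1*739 = -540844298/772997031 - 739 = -571785650207/772997031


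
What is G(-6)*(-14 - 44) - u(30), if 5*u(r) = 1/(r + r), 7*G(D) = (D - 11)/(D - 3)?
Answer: -98621/6300 ≈ -15.654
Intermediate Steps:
G(D) = (-11 + D)/(7*(-3 + D)) (G(D) = ((D - 11)/(D - 3))/7 = ((-11 + D)/(-3 + D))/7 = (-11 + D)/(7*(-3 + D)))
u(r) = 1/(10*r) (u(r) = 1/(5*(r + r)) = 1/(5*((2*r))) = (1/(2*r))/5 = 1/(10*r))
G(-6)*(-14 - 44) - u(30) = ((-11 - 6)/(7*(-3 - 6)))*(-14 - 44) - 1/(10*30) = ((1/7)*(-17)/(-9))*(-58) - 1/(10*30) = ((1/7)*(-1/9)*(-17))*(-58) - 1*1/300 = (17/63)*(-58) - 1/300 = -986/63 - 1/300 = -98621/6300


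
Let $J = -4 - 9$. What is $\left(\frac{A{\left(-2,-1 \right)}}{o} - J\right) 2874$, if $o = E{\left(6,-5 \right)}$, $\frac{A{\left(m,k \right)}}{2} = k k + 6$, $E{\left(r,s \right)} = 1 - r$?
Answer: $\frac{146574}{5} \approx 29315.0$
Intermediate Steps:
$A{\left(m,k \right)} = 12 + 2 k^{2}$ ($A{\left(m,k \right)} = 2 \left(k k + 6\right) = 2 \left(k^{2} + 6\right) = 2 \left(6 + k^{2}\right) = 12 + 2 k^{2}$)
$J = -13$ ($J = -4 - 9 = -13$)
$o = -5$ ($o = 1 - 6 = -5$)
$\left(\frac{A{\left(-2,-1 \right)}}{o} - J\right) 2874 = \left(\frac{12 + 2 \left(-1\right)^{2}}{-5} - -13\right) 2874 = \left(\left(12 + 2 \cdot 1\right) \left(- \frac{1}{5}\right) + 13\right) 2874 = \left(\left(12 + 2\right) \left(- \frac{1}{5}\right) + 13\right) 2874 = \left(14 \left(- \frac{1}{5}\right) + 13\right) 2874 = \left(- \frac{14}{5} + 13\right) 2874 = \frac{51}{5} \cdot 2874 = \frac{146574}{5}$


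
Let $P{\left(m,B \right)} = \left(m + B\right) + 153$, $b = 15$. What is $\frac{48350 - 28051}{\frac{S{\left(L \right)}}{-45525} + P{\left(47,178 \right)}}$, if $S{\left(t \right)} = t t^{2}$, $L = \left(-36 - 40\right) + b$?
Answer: $\frac{924111975}{17435431} \approx 53.002$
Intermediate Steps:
$P{\left(m,B \right)} = 153 + B + m$ ($P{\left(m,B \right)} = \left(B + m\right) + 153 = 153 + B + m$)
$L = -61$ ($L = \left(-36 - 40\right) + 15 = -76 + 15 = -61$)
$S{\left(t \right)} = t^{3}$
$\frac{48350 - 28051}{\frac{S{\left(L \right)}}{-45525} + P{\left(47,178 \right)}} = \frac{48350 - 28051}{\frac{\left(-61\right)^{3}}{-45525} + \left(153 + 178 + 47\right)} = \frac{20299}{\left(-226981\right) \left(- \frac{1}{45525}\right) + 378} = \frac{20299}{\frac{226981}{45525} + 378} = \frac{20299}{\frac{17435431}{45525}} = 20299 \cdot \frac{45525}{17435431} = \frac{924111975}{17435431}$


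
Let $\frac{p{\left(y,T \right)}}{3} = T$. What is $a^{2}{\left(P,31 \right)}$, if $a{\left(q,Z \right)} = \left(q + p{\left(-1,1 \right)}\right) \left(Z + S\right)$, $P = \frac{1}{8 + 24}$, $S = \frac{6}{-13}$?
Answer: $\frac{1482943081}{173056} \approx 8569.2$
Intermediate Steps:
$S = - \frac{6}{13}$ ($S = 6 \left(- \frac{1}{13}\right) = - \frac{6}{13} \approx -0.46154$)
$P = \frac{1}{32} \approx 0.03125$
$p{\left(y,T \right)} = 3 T$
$a{\left(q,Z \right)} = \left(3 + q\right) \left(- \frac{6}{13} + Z\right)$ ($a{\left(q,Z \right)} = \left(q + 3 \cdot 1\right) \left(Z - \frac{6}{13}\right) = \left(q + 3\right) \left(- \frac{6}{13} + Z\right) = \left(3 + q\right) \left(- \frac{6}{13} + Z\right)$)
$a^{2}{\left(P,31 \right)} = \left(- \frac{18}{13} + 3 \cdot 31 - \frac{3}{208} + 31 \cdot \frac{1}{32}\right)^{2} = \left(- \frac{18}{13} + 93 - \frac{3}{208} + \frac{31}{32}\right)^{2} = \left(\frac{38509}{416}\right)^{2} = \frac{1482943081}{173056}$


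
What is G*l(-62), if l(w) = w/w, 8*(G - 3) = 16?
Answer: 5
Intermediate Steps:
G = 5 (G = 3 + (⅛)*16 = 3 + 2 = 5)
l(w) = 1
G*l(-62) = 5*1 = 5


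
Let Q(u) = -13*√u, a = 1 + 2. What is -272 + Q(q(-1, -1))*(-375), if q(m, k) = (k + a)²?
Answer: 9478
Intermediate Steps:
a = 3
q(m, k) = (3 + k)² (q(m, k) = (k + 3)² = (3 + k)²)
-272 + Q(q(-1, -1))*(-375) = -272 - 13*√((3 - 1)²)*(-375) = -272 - 13*√(2²)*(-375) = -272 - 13*√4*(-375) = -272 - 13*2*(-375) = -272 - 26*(-375) = -272 + 9750 = 9478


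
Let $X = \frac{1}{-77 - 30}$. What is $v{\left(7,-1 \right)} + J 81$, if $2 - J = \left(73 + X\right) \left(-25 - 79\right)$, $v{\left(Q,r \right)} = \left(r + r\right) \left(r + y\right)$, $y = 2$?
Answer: $\frac{65808560}{107} \approx 6.1503 \cdot 10^{5}$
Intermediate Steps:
$X = - \frac{1}{107}$ ($X = \frac{1}{-107} = - \frac{1}{107} \approx -0.0093458$)
$v{\left(Q,r \right)} = 2 r \left(2 + r\right)$ ($v{\left(Q,r \right)} = \left(r + r\right) \left(r + 2\right) = 2 r \left(2 + r\right)$)
$J = \frac{812454}{107}$ ($J = 2 - \left(73 - \frac{1}{107}\right) \left(-25 - 79\right) = 2 - \frac{7810}{107} \left(-104\right) = 2 - - \frac{812240}{107} = 2 + \frac{812240}{107} = \frac{812454}{107} \approx 7593.0$)
$v{\left(7,-1 \right)} + J 81 = 2 \left(-1\right) \left(2 - 1\right) + \frac{812454}{107} \cdot 81 = 2 \left(-1\right) 1 + \frac{65808774}{107} = -2 + \frac{65808774}{107} = \frac{65808560}{107}$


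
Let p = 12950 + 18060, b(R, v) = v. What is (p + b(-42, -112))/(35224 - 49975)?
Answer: -30898/14751 ≈ -2.0946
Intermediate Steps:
p = 31010
(p + b(-42, -112))/(35224 - 49975) = (31010 - 112)/(35224 - 49975) = 30898/(-14751) = 30898*(-1/14751) = -30898/14751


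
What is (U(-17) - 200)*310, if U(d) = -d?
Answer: -56730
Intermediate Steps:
(U(-17) - 200)*310 = (-1*(-17) - 200)*310 = (17 - 200)*310 = -183*310 = -56730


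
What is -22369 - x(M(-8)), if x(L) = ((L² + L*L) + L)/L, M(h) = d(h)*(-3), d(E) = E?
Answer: -22418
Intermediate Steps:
M(h) = -3*h (M(h) = h*(-3) = -3*h)
x(L) = (L + 2*L²)/L (x(L) = ((L² + L²) + L)/L = (2*L² + L)/L = (L + 2*L²)/L)
-22369 - x(M(-8)) = -22369 - (1 + 2*(-3*(-8))) = -22369 - (1 + 2*24) = -22369 - (1 + 48) = -22369 - 1*49 = -22369 - 49 = -22418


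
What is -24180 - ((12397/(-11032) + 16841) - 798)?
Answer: -63389677/1576 ≈ -40222.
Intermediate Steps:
-24180 - ((12397/(-11032) + 16841) - 798) = -24180 - ((12397*(-1/11032) + 16841) - 798) = -24180 - ((-1771/1576 + 16841) - 798) = -24180 - (26539645/1576 - 798) = -24180 - 1*25281997/1576 = -24180 - 25281997/1576 = -63389677/1576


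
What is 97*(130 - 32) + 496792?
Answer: 506298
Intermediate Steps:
97*(130 - 32) + 496792 = 97*98 + 496792 = 9506 + 496792 = 506298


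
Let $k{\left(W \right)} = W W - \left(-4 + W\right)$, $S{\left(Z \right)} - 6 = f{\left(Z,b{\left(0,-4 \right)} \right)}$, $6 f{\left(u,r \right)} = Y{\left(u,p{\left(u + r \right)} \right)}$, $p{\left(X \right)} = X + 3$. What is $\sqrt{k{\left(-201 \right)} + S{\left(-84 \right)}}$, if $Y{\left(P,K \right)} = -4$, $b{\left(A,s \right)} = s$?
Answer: $\frac{\sqrt{365502}}{3} \approx 201.52$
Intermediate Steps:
$p{\left(X \right)} = 3 + X$
$f{\left(u,r \right)} = - \frac{2}{3}$ ($f{\left(u,r \right)} = \frac{1}{6} \left(-4\right) = - \frac{2}{3}$)
$S{\left(Z \right)} = \frac{16}{3}$ ($S{\left(Z \right)} = 6 - \frac{2}{3} = \frac{16}{3}$)
$k{\left(W \right)} = 4 + W^{2} - W$ ($k{\left(W \right)} = W^{2} - \left(-4 + W\right) = 4 + W^{2} - W$)
$\sqrt{k{\left(-201 \right)} + S{\left(-84 \right)}} = \sqrt{\left(4 + \left(-201\right)^{2} - -201\right) + \frac{16}{3}} = \sqrt{\left(4 + 40401 + 201\right) + \frac{16}{3}} = \sqrt{40606 + \frac{16}{3}} = \sqrt{\frac{121834}{3}} = \frac{\sqrt{365502}}{3}$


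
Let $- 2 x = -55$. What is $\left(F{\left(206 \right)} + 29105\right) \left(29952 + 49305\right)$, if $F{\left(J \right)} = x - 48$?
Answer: $\frac{4610300433}{2} \approx 2.3052 \cdot 10^{9}$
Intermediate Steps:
$x = \frac{55}{2}$ ($x = \left(- \frac{1}{2}\right) \left(-55\right) = \frac{55}{2} \approx 27.5$)
$F{\left(J \right)} = - \frac{41}{2}$ ($F{\left(J \right)} = \frac{55}{2} - 48 = - \frac{41}{2}$)
$\left(F{\left(206 \right)} + 29105\right) \left(29952 + 49305\right) = \left(- \frac{41}{2} + 29105\right) \left(29952 + 49305\right) = \frac{58169}{2} \cdot 79257 = \frac{4610300433}{2}$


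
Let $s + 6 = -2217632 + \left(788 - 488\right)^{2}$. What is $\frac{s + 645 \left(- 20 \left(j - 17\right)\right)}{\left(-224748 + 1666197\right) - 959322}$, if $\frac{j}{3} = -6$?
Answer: $- \frac{1676138}{482127} \approx -3.4765$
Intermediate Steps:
$j = -18$ ($j = 3 \left(-6\right) = -18$)
$s = -2127638$ ($s = -6 - \left(2217632 - \left(788 - 488\right)^{2}\right) = -6 - \left(2217632 - 300^{2}\right) = -6 + \left(-2217632 + 90000\right) = -6 - 2127632 = -2127638$)
$\frac{s + 645 \left(- 20 \left(j - 17\right)\right)}{\left(-224748 + 1666197\right) - 959322} = \frac{-2127638 + 645 \left(- 20 \left(-18 - 17\right)\right)}{\left(-224748 + 1666197\right) - 959322} = \frac{-2127638 + 645 \left(\left(-20\right) \left(-35\right)\right)}{1441449 - 959322} = \frac{-2127638 + 645 \cdot 700}{482127} = \left(-2127638 + 451500\right) \frac{1}{482127} = \left(-1676138\right) \frac{1}{482127} = - \frac{1676138}{482127}$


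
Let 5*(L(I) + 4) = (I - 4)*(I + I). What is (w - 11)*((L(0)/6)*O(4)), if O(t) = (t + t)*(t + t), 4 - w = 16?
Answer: 2944/3 ≈ 981.33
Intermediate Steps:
w = -12 (w = 4 - 1*16 = 4 - 16 = -12)
L(I) = -4 + 2*I*(-4 + I)/5 (L(I) = -4 + ((I - 4)*(I + I))/5 = -4 + ((-4 + I)*(2*I))/5 = -4 + (2*I*(-4 + I))/5 = -4 + 2*I*(-4 + I)/5)
O(t) = 4*t² (O(t) = (2*t)*(2*t) = 4*t²)
(w - 11)*((L(0)/6)*O(4)) = (-12 - 11)*(((-4 - 8/5*0 + (⅖)*0²)/6)*(4*4²)) = -23*(-4 + 0 + (⅖)*0)*(⅙)*4*16 = -23*(-4 + 0 + 0)*(⅙)*64 = -23*(-4*⅙)*64 = -(-46)*64/3 = -23*(-128/3) = 2944/3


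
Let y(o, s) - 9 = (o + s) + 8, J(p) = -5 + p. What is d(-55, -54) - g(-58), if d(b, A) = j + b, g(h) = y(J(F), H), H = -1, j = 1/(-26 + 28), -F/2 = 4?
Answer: -115/2 ≈ -57.500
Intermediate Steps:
F = -8 (F = -2*4 = -8)
j = 1/2 ≈ 0.50000
y(o, s) = 17 + o + s (y(o, s) = 9 + ((o + s) + 8) = 9 + (8 + o + s) = 17 + o + s)
g(h) = 3 (g(h) = 17 + (-5 - 8) - 1 = 17 - 13 - 1 = 3)
d(b, A) = 1/2 + b
d(-55, -54) - g(-58) = (1/2 - 55) - 1*3 = -109/2 - 3 = -115/2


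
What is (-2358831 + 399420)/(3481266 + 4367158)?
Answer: -1959411/7848424 ≈ -0.24966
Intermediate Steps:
(-2358831 + 399420)/(3481266 + 4367158) = -1959411/7848424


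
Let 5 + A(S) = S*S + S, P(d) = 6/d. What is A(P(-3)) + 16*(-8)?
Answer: -131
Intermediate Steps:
A(S) = -5 + S + S**2 (A(S) = -5 + (S*S + S) = -5 + (S**2 + S) = -5 + (S + S**2) = -5 + S + S**2)
A(P(-3)) + 16*(-8) = (-5 + 6/(-3) + (6/(-3))**2) + 16*(-8) = (-5 + 6*(-1/3) + (6*(-1/3))**2) - 128 = (-5 - 2 + (-2)**2) - 128 = (-5 - 2 + 4) - 128 = -3 - 128 = -131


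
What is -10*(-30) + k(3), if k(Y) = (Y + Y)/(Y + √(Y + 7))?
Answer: 282 + 6*√10 ≈ 300.97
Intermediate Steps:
k(Y) = 2*Y/(Y + √(7 + Y)) (k(Y) = (2*Y)/(Y + √(7 + Y)) = 2*Y/(Y + √(7 + Y)))
-10*(-30) + k(3) = -10*(-30) + 2*3/(3 + √(7 + 3)) = 300 + 2*3/(3 + √10) = 300 + 6/(3 + √10)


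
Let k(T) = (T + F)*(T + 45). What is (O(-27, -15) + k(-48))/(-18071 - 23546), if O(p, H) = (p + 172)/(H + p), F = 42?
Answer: -611/1747914 ≈ -0.00034956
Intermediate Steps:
O(p, H) = (172 + p)/(H + p)
k(T) = (42 + T)*(45 + T) (k(T) = (T + 42)*(T + 45) = (42 + T)*(45 + T))
(O(-27, -15) + k(-48))/(-18071 - 23546) = ((172 - 27)/(-15 - 27) + (1890 + (-48)² + 87*(-48)))/(-18071 - 23546) = (145/(-42) + (1890 + 2304 - 4176))/(-41617) = (-1/42*145 + 18)*(-1/41617) = (-145/42 + 18)*(-1/41617) = (611/42)*(-1/41617) = -611/1747914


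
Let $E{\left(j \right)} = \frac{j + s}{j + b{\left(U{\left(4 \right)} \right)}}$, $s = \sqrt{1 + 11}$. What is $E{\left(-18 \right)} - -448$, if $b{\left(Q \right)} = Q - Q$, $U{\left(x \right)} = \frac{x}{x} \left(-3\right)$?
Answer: $449 - \frac{\sqrt{3}}{9} \approx 448.81$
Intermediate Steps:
$U{\left(x \right)} = -3$ ($U{\left(x \right)} = 1 \left(-3\right) = -3$)
$s = 2 \sqrt{3}$ ($s = \sqrt{12} = 2 \sqrt{3} \approx 3.4641$)
$b{\left(Q \right)} = 0$
$E{\left(j \right)} = \frac{j + 2 \sqrt{3}}{j}$ ($E{\left(j \right)} = \frac{j + 2 \sqrt{3}}{j + 0} = \frac{j + 2 \sqrt{3}}{j}$)
$E{\left(-18 \right)} - -448 = \frac{-18 + 2 \sqrt{3}}{-18} - -448 = - \frac{-18 + 2 \sqrt{3}}{18} + 448 = \left(1 - \frac{\sqrt{3}}{9}\right) + 448 = 449 - \frac{\sqrt{3}}{9}$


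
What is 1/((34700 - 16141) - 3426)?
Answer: 1/15133 ≈ 6.6081e-5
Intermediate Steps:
1/((34700 - 16141) - 3426) = 1/(18559 - 3426) = 1/15133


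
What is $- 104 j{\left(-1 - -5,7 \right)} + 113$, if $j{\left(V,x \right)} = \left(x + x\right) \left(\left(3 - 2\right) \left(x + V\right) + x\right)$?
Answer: $-26095$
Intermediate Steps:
$j{\left(V,x \right)} = 2 x \left(V + 2 x\right)$ ($j{\left(V,x \right)} = 2 x \left(1 \left(V + x\right) + x\right) = 2 x \left(\left(V + x\right) + x\right) = 2 x \left(V + 2 x\right)$)
$- 104 j{\left(-1 - -5,7 \right)} + 113 = - 104 \cdot 2 \cdot 7 \left(\left(-1 - -5\right) + 2 \cdot 7\right) + 113 = - 104 \cdot 2 \cdot 7 \left(\left(-1 + 5\right) + 14\right) + 113 = - 104 \cdot 2 \cdot 7 \left(4 + 14\right) + 113 = - 104 \cdot 2 \cdot 7 \cdot 18 + 113 = \left(-104\right) 252 + 113 = -26208 + 113 = -26095$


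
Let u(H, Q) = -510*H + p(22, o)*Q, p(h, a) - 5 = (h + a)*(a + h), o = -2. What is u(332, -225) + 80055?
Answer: -180390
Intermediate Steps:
p(h, a) = 5 + (a + h)**2 (p(h, a) = 5 + (h + a)*(a + h) = 5 + (a + h)*(a + h) = 5 + (a + h)**2)
u(H, Q) = -510*H + 405*Q (u(H, Q) = -510*H + (5 + (-2 + 22)**2)*Q = -510*H + (5 + 20**2)*Q = -510*H + (5 + 400)*Q = -510*H + 405*Q)
u(332, -225) + 80055 = (-510*332 + 405*(-225)) + 80055 = (-169320 - 91125) + 80055 = -260445 + 80055 = -180390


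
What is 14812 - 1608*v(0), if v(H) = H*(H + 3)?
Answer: 14812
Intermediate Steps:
v(H) = H*(3 + H)
14812 - 1608*v(0) = 14812 - 1608*0*(3 + 0) = 14812 - 1608*0*3 = 14812 - 1608*0 = 14812 - 1*0 = 14812 + 0 = 14812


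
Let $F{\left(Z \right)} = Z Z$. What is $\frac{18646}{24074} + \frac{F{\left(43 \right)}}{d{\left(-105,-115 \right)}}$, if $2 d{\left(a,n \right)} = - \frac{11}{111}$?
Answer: $- \frac{4940821133}{132407} \approx -37315.0$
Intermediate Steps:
$d{\left(a,n \right)} = - \frac{11}{222}$ ($d{\left(a,n \right)} = \frac{\left(-11\right) \frac{1}{111}}{2} = \frac{1}{2} \left(- \frac{11}{111}\right) = - \frac{11}{222}$)
$F{\left(Z \right)} = Z^{2}$
$\frac{18646}{24074} + \frac{F{\left(43 \right)}}{d{\left(-105,-115 \right)}} = \frac{18646}{24074} + \frac{43^{2}}{- \frac{11}{222}} = 18646 \cdot \frac{1}{24074} + 1849 \left(- \frac{222}{11}\right) = \frac{9323}{12037} - \frac{410478}{11} = - \frac{4940821133}{132407}$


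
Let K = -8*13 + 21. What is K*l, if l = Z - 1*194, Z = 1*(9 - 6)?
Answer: 15853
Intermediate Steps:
Z = 3 (Z = 1*3 = 3)
l = -191 (l = 3 - 1*194 = 3 - 194 = -191)
K = -83 (K = -104 + 21 = -83)
K*l = -83*(-191) = 15853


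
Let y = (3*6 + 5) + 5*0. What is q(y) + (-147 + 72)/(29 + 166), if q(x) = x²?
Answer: 6872/13 ≈ 528.62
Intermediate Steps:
y = 23 (y = (18 + 5) + 0 = 23 + 0 = 23)
q(y) + (-147 + 72)/(29 + 166) = 23² + (-147 + 72)/(29 + 166) = 529 - 75/195 = 529 - 75*1/195 = 529 - 5/13 = 6872/13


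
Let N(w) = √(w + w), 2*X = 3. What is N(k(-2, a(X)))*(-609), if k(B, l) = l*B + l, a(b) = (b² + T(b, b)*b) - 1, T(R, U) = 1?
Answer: -609*I*√22/2 ≈ -1428.2*I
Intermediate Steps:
X = 3/2 (X = (½)*3 = 3/2 ≈ 1.5000)
a(b) = -1 + b + b² (a(b) = (b² + 1*b) - 1 = (b² + b) - 1 = (b + b²) - 1 = -1 + b + b²)
k(B, l) = l + B*l (k(B, l) = B*l + l = l + B*l)
N(w) = √2*√w (N(w) = √(2*w) = √2*√w)
N(k(-2, a(X)))*(-609) = (√2*√((-1 + 3/2 + (3/2)²)*(1 - 2)))*(-609) = (√2*√((-1 + 3/2 + 9/4)*(-1)))*(-609) = (√2*√((11/4)*(-1)))*(-609) = (√2*√(-11/4))*(-609) = (√2*(I*√11/2))*(-609) = (I*√22/2)*(-609) = -609*I*√22/2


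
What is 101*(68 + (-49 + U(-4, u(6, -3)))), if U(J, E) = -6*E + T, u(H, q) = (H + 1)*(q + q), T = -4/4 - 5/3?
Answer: 81305/3 ≈ 27102.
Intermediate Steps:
T = -8/3 (T = -4*1/4 - 5*1/3 = -1 - 5/3 = -8/3 ≈ -2.6667)
u(H, q) = 2*q*(1 + H) (u(H, q) = (1 + H)*(2*q) = 2*q*(1 + H))
U(J, E) = -8/3 - 6*E (U(J, E) = -6*E - 8/3 = -8/3 - 6*E)
101*(68 + (-49 + U(-4, u(6, -3)))) = 101*(68 + (-49 + (-8/3 - 12*(-3)*(1 + 6)))) = 101*(68 + (-49 + (-8/3 - 12*(-3)*7))) = 101*(68 + (-49 + (-8/3 - 6*(-42)))) = 101*(68 + (-49 + (-8/3 + 252))) = 101*(68 + (-49 + 748/3)) = 101*(68 + 601/3) = 101*(805/3) = 81305/3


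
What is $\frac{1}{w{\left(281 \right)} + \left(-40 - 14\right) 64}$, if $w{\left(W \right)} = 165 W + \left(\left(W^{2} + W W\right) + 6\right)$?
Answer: $\frac{1}{200837} \approx 4.9792 \cdot 10^{-6}$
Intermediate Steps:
$w{\left(W \right)} = 6 + 2 W^{2} + 165 W$ ($w{\left(W \right)} = 165 W + \left(\left(W^{2} + W^{2}\right) + 6\right) = 165 W + \left(2 W^{2} + 6\right) = 165 W + \left(6 + 2 W^{2}\right) = 6 + 2 W^{2} + 165 W$)
$\frac{1}{w{\left(281 \right)} + \left(-40 - 14\right) 64} = \frac{1}{\left(6 + 2 \cdot 281^{2} + 165 \cdot 281\right) + \left(-40 - 14\right) 64} = \frac{1}{\left(6 + 2 \cdot 78961 + 46365\right) - 3456} = \frac{1}{\left(6 + 157922 + 46365\right) - 3456} = \frac{1}{204293 - 3456} = \frac{1}{200837}$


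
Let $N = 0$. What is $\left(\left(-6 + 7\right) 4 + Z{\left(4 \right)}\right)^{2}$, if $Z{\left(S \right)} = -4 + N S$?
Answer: $0$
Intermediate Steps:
$Z{\left(S \right)} = -4$ ($Z{\left(S \right)} = -4 + 0 S = -4 + 0 = -4$)
$\left(\left(-6 + 7\right) 4 + Z{\left(4 \right)}\right)^{2} = \left(\left(-6 + 7\right) 4 - 4\right)^{2} = \left(1 \cdot 4 - 4\right)^{2} = \left(4 - 4\right)^{2} = 0^{2} = 0$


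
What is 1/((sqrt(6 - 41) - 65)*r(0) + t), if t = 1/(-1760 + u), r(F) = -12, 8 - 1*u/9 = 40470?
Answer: 104438866158802/82137151071378481 + 1606751792688*I*sqrt(35)/82137151071378481 ≈ 0.0012715 + 0.00011573*I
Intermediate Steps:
u = -364158 (u = 72 - 9*40470 = 72 - 364230 = -364158)
t = -1/365918 (t = 1/(-1760 - 364158) = 1/(-365918) = -1/365918 ≈ -2.7329e-6)
1/((sqrt(6 - 41) - 65)*r(0) + t) = 1/((sqrt(6 - 41) - 65)*(-12) - 1/365918) = 1/((sqrt(-35) - 65)*(-12) - 1/365918) = 1/((I*sqrt(35) - 65)*(-12) - 1/365918) = 1/((-65 + I*sqrt(35))*(-12) - 1/365918) = 1/((780 - 12*I*sqrt(35)) - 1/365918) = 1/(285416039/365918 - 12*I*sqrt(35))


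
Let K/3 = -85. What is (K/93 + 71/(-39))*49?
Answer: -270284/1209 ≈ -223.56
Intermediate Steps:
K = -255 (K = 3*(-85) = -255)
(K/93 + 71/(-39))*49 = (-255/93 + 71/(-39))*49 = (-255*1/93 + 71*(-1/39))*49 = (-85/31 - 71/39)*49 = -5516/1209*49 = -270284/1209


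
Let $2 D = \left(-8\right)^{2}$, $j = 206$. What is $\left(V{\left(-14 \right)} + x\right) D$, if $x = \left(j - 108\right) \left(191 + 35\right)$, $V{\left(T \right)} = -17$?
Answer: $708192$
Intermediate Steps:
$D = 32$ ($D = \frac{\left(-8\right)^{2}}{2} = \frac{1}{2} \cdot 64 = 32$)
$x = 22148$ ($x = \left(206 - 108\right) \left(191 + 35\right) = 98 \cdot 226 = 22148$)
$\left(V{\left(-14 \right)} + x\right) D = \left(-17 + 22148\right) 32 = 22131 \cdot 32 = 708192$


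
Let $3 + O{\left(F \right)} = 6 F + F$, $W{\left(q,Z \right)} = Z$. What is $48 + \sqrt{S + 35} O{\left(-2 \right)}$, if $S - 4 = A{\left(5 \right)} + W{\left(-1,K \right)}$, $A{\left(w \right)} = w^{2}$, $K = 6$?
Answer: $48 - 17 \sqrt{70} \approx -94.232$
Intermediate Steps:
$O{\left(F \right)} = -3 + 7 F$ ($O{\left(F \right)} = -3 + \left(6 F + F\right) = -3 + 7 F$)
$S = 35$ ($S = 4 + \left(5^{2} + 6\right) = 4 + \left(25 + 6\right) = 4 + 31 = 35$)
$48 + \sqrt{S + 35} O{\left(-2 \right)} = 48 + \sqrt{35 + 35} \left(-3 + 7 \left(-2\right)\right) = 48 + \sqrt{70} \left(-3 - 14\right) = 48 + \sqrt{70} \left(-17\right) = 48 - 17 \sqrt{70}$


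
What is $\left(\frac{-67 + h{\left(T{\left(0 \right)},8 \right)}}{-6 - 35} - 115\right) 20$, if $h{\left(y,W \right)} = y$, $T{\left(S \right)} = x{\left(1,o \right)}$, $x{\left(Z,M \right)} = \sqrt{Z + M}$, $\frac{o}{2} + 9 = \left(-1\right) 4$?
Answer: $- \frac{92960}{41} - \frac{100 i}{41} \approx -2267.3 - 2.439 i$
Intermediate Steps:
$o = -26$ ($o = -18 + 2 \left(\left(-1\right) 4\right) = -18 + 2 \left(-4\right) = -18 - 8 = -26$)
$x{\left(Z,M \right)} = \sqrt{M + Z}$
$T{\left(S \right)} = 5 i$ ($T{\left(S \right)} = \sqrt{-26 + 1} = \sqrt{-25} = 5 i$)
$\left(\frac{-67 + h{\left(T{\left(0 \right)},8 \right)}}{-6 - 35} - 115\right) 20 = \left(\frac{-67 + 5 i}{-6 - 35} - 115\right) 20 = \left(\frac{-67 + 5 i}{-41} - 115\right) 20 = \left(\left(-67 + 5 i\right) \left(- \frac{1}{41}\right) - 115\right) 20 = \left(\left(\frac{67}{41} - \frac{5 i}{41}\right) - 115\right) 20 = \left(- \frac{4648}{41} - \frac{5 i}{41}\right) 20 = - \frac{92960}{41} - \frac{100 i}{41}$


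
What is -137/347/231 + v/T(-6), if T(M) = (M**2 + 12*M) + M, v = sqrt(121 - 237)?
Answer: -137/80157 - I*sqrt(29)/21 ≈ -0.0017091 - 0.25644*I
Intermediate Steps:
v = 2*I*sqrt(29) (v = sqrt(-116) = 2*I*sqrt(29) ≈ 10.77*I)
T(M) = M**2 + 13*M
-137/347/231 + v/T(-6) = -137/347/231 + (2*I*sqrt(29))/((-6*(13 - 6))) = -137*1/347*(1/231) + (2*I*sqrt(29))/((-6*7)) = -137/347*1/231 + (2*I*sqrt(29))/(-42) = -137/80157 + (2*I*sqrt(29))*(-1/42) = -137/80157 - I*sqrt(29)/21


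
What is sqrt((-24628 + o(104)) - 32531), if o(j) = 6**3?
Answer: 9*I*sqrt(703) ≈ 238.63*I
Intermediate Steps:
o(j) = 216
sqrt((-24628 + o(104)) - 32531) = sqrt((-24628 + 216) - 32531) = sqrt(-24412 - 32531) = sqrt(-56943) = 9*I*sqrt(703)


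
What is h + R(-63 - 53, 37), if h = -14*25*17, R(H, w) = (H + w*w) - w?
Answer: -4734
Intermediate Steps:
R(H, w) = H + w² - w (R(H, w) = (H + w²) - w = H + w² - w)
h = -5950 (h = -350*17 = -5950)
h + R(-63 - 53, 37) = -5950 + ((-63 - 53) + 37² - 1*37) = -5950 + (-116 + 1369 - 37) = -5950 + 1216 = -4734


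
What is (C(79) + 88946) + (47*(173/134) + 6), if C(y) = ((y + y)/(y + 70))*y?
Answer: 1778899739/19966 ≈ 89097.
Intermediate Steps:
C(y) = 2*y**2/(70 + y) (C(y) = ((2*y)/(70 + y))*y = (2*y/(70 + y))*y = 2*y**2/(70 + y))
(C(79) + 88946) + (47*(173/134) + 6) = (2*79**2/(70 + 79) + 88946) + (47*(173/134) + 6) = (2*6241/149 + 88946) + (47*(173*(1/134)) + 6) = (2*6241*(1/149) + 88946) + (47*(173/134) + 6) = (12482/149 + 88946) + (8131/134 + 6) = 13265436/149 + 8935/134 = 1778899739/19966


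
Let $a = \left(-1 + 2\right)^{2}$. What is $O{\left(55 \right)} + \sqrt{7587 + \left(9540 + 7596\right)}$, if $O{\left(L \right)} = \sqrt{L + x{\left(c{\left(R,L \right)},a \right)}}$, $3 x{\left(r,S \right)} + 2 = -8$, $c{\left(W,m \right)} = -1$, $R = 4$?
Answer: $3 \sqrt{2747} + \frac{\sqrt{465}}{3} \approx 164.42$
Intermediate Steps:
$a = 1$ ($a = 1^{2} = 1$)
$x{\left(r,S \right)} = - \frac{10}{3}$ ($x{\left(r,S \right)} = - \frac{2}{3} + \frac{1}{3} \left(-8\right) = - \frac{2}{3} - \frac{8}{3} = - \frac{10}{3}$)
$O{\left(L \right)} = \sqrt{- \frac{10}{3} + L}$ ($O{\left(L \right)} = \sqrt{L - \frac{10}{3}} = \sqrt{- \frac{10}{3} + L}$)
$O{\left(55 \right)} + \sqrt{7587 + \left(9540 + 7596\right)} = \frac{\sqrt{-30 + 9 \cdot 55}}{3} + \sqrt{7587 + \left(9540 + 7596\right)} = \frac{\sqrt{-30 + 495}}{3} + \sqrt{7587 + 17136} = \frac{\sqrt{465}}{3} + \sqrt{24723} = \frac{\sqrt{465}}{3} + 3 \sqrt{2747} = 3 \sqrt{2747} + \frac{\sqrt{465}}{3}$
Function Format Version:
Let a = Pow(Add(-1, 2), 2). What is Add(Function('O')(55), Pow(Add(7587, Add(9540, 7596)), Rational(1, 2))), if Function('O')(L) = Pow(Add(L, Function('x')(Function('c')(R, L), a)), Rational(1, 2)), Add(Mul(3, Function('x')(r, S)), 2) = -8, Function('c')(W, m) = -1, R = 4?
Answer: Add(Mul(3, Pow(2747, Rational(1, 2))), Mul(Rational(1, 3), Pow(465, Rational(1, 2)))) ≈ 164.42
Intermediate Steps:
a = 1 (a = Pow(1, 2) = 1)
Function('x')(r, S) = Rational(-10, 3) (Function('x')(r, S) = Add(Rational(-2, 3), Mul(Rational(1, 3), -8)) = Add(Rational(-2, 3), Rational(-8, 3)) = Rational(-10, 3))
Function('O')(L) = Pow(Add(Rational(-10, 3), L), Rational(1, 2)) (Function('O')(L) = Pow(Add(L, Rational(-10, 3)), Rational(1, 2)) = Pow(Add(Rational(-10, 3), L), Rational(1, 2)))
Add(Function('O')(55), Pow(Add(7587, Add(9540, 7596)), Rational(1, 2))) = Add(Mul(Rational(1, 3), Pow(Add(-30, Mul(9, 55)), Rational(1, 2))), Pow(Add(7587, Add(9540, 7596)), Rational(1, 2))) = Add(Mul(Rational(1, 3), Pow(Add(-30, 495), Rational(1, 2))), Pow(Add(7587, 17136), Rational(1, 2))) = Add(Mul(Rational(1, 3), Pow(465, Rational(1, 2))), Pow(24723, Rational(1, 2))) = Add(Mul(Rational(1, 3), Pow(465, Rational(1, 2))), Mul(3, Pow(2747, Rational(1, 2)))) = Add(Mul(3, Pow(2747, Rational(1, 2))), Mul(Rational(1, 3), Pow(465, Rational(1, 2))))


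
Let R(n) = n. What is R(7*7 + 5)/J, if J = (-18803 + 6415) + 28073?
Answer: 54/15685 ≈ 0.0034428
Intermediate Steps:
J = 15685 (J = -12388 + 28073 = 15685)
R(7*7 + 5)/J = (7*7 + 5)/15685 = (49 + 5)*(1/15685) = 54*(1/15685) = 54/15685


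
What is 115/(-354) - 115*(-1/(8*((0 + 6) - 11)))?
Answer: -4531/1416 ≈ -3.1999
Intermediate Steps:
115/(-354) - 115*(-1/(8*((0 + 6) - 11))) = 115*(-1/354) - 115*(-1/(8*(6 - 11))) = -115/354 - 115/((-8*(-5))) = -115/354 - 115/40 = -115/354 - 115*1/40 = -115/354 - 23/8 = -4531/1416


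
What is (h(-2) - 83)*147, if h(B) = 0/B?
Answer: -12201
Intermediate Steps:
h(B) = 0
(h(-2) - 83)*147 = (0 - 83)*147 = -83*147 = -12201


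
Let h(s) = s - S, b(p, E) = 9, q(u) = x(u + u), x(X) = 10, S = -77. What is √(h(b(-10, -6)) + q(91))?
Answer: 4*√6 ≈ 9.7980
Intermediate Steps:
q(u) = 10
h(s) = 77 + s (h(s) = s - 1*(-77) = s + 77 = 77 + s)
√(h(b(-10, -6)) + q(91)) = √((77 + 9) + 10) = √(86 + 10) = √96 = 4*√6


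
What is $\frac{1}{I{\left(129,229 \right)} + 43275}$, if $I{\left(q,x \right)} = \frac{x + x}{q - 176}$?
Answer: $\frac{47}{2033467} \approx 2.3113 \cdot 10^{-5}$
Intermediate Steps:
$I{\left(q,x \right)} = \frac{2 x}{-176 + q}$
$\frac{1}{I{\left(129,229 \right)} + 43275} = \frac{1}{2 \cdot 229 \frac{1}{-176 + 129} + 43275} = \frac{1}{2 \cdot 229 \frac{1}{-47} + 43275} = \frac{1}{2 \cdot 229 \left(- \frac{1}{47}\right) + 43275} = \frac{1}{- \frac{458}{47} + 43275} = \frac{1}{\frac{2033467}{47}} = \frac{47}{2033467}$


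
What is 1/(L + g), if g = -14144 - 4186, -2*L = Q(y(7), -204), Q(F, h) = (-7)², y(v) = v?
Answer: -2/36709 ≈ -5.4483e-5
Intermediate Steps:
Q(F, h) = 49
L = -49/2 (L = -½*49 = -49/2 ≈ -24.500)
g = -18330
1/(L + g) = 1/(-49/2 - 18330) = 1/(-36709/2) = -2/36709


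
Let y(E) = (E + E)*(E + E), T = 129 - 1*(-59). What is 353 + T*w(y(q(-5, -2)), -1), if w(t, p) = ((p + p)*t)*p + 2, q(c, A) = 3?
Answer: 14265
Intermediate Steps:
T = 188 (T = 129 + 59 = 188)
y(E) = 4*E**2 (y(E) = (2*E)*(2*E) = 4*E**2)
w(t, p) = 2 + 2*t*p**2 (w(t, p) = ((2*p)*t)*p + 2 = (2*p*t)*p + 2 = 2*t*p**2 + 2 = 2 + 2*t*p**2)
353 + T*w(y(q(-5, -2)), -1) = 353 + 188*(2 + 2*(4*3**2)*(-1)**2) = 353 + 188*(2 + 2*(4*9)*1) = 353 + 188*(2 + 2*36*1) = 353 + 188*(2 + 72) = 353 + 188*74 = 353 + 13912 = 14265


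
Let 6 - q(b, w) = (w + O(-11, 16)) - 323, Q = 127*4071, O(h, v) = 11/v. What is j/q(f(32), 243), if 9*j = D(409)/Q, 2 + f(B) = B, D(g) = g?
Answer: 6544/6351553845 ≈ 1.0303e-6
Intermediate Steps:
Q = 517017
f(B) = -2 + B
q(b, w) = 5253/16 - w (q(b, w) = 6 - ((w + 11/16) - 323) = 6 - ((11/16 + w) - 323) = 6 - (-5157/16 + w) = 6 + (5157/16 - w) = 5253/16 - w)
j = 409/4653153 (j = (409/517017)/9 = (409*(1/517017))/9 = (⅑)*(409/517017) = 409/4653153 ≈ 8.7897e-5)
j/q(f(32), 243) = 409/(4653153*(5253/16 - 1*243)) = 409/(4653153*(5253/16 - 243)) = 409/(4653153*(1365/16)) = (409/4653153)*(16/1365) = 6544/6351553845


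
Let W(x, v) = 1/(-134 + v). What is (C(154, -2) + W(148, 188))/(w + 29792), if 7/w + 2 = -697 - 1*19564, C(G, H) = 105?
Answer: 114911473/32598465606 ≈ 0.0035251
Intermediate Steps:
w = -7/20263 (w = 7/(-2 + (-697 - 1*19564)) = 7/(-2 + (-697 - 19564)) = 7/(-2 - 20261) = 7/(-20263) = 7*(-1/20263) = -7/20263 ≈ -0.00034546)
(C(154, -2) + W(148, 188))/(w + 29792) = (105 + 1/(-134 + 188))/(-7/20263 + 29792) = (105 + 1/54)/(603675289/20263) = (105 + 1/54)*(20263/603675289) = (5671/54)*(20263/603675289) = 114911473/32598465606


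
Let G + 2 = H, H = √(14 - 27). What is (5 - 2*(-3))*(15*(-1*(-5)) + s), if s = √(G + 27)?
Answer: 825 + 11*√(25 + I*√13) ≈ 880.14 + 3.9559*I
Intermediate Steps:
H = I*√13 (H = √(-13) = I*√13 ≈ 3.6056*I)
G = -2 + I*√13 ≈ -2.0 + 3.6056*I
s = √(25 + I*√13) (s = √((-2 + I*√13) + 27) = √(25 + I*√13) ≈ 5.0129 + 0.35963*I)
(5 - 2*(-3))*(15*(-1*(-5)) + s) = (5 - 2*(-3))*(15*(-1*(-5)) + √(25 + I*√13)) = (5 + 6)*(15*5 + √(25 + I*√13)) = 11*(75 + √(25 + I*√13)) = 825 + 11*√(25 + I*√13)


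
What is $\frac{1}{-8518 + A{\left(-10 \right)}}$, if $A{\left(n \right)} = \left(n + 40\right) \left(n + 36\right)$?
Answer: $- \frac{1}{7738} \approx -0.00012923$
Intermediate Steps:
$A{\left(n \right)} = \left(36 + n\right) \left(40 + n\right)$ ($A{\left(n \right)} = \left(40 + n\right) \left(36 + n\right) = \left(36 + n\right) \left(40 + n\right)$)
$\frac{1}{-8518 + A{\left(-10 \right)}} = \frac{1}{-8518 + \left(1440 + \left(-10\right)^{2} + 76 \left(-10\right)\right)} = \frac{1}{-8518 + \left(1440 + 100 - 760\right)} = \frac{1}{-8518 + 780} = \frac{1}{-7738} = - \frac{1}{7738}$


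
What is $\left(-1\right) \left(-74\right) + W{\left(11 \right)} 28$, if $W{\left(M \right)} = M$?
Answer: $382$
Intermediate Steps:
$\left(-1\right) \left(-74\right) + W{\left(11 \right)} 28 = \left(-1\right) \left(-74\right) + 11 \cdot 28 = 74 + 308 = 382$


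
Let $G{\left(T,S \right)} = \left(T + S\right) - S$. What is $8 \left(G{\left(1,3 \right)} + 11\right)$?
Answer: $96$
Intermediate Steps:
$G{\left(T,S \right)} = T$ ($G{\left(T,S \right)} = \left(S + T\right) - S = T$)
$8 \left(G{\left(1,3 \right)} + 11\right) = 8 \left(1 + 11\right) = 8 \cdot 12 = 96$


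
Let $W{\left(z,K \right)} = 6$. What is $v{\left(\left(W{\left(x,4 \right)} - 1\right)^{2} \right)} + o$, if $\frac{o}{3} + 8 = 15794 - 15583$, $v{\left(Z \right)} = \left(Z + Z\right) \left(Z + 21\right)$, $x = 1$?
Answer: $2909$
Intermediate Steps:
$v{\left(Z \right)} = 2 Z \left(21 + Z\right)$
$o = 609$ ($o = -24 + 3 \left(15794 - 15583\right) = -24 + 3 \cdot 211 = -24 + 633 = 609$)
$v{\left(\left(W{\left(x,4 \right)} - 1\right)^{2} \right)} + o = 2 \left(6 - 1\right)^{2} \left(21 + \left(6 - 1\right)^{2}\right) + 609 = 2 \cdot 5^{2} \left(21 + 5^{2}\right) + 609 = 2 \cdot 25 \left(21 + 25\right) + 609 = 2 \cdot 25 \cdot 46 + 609 = 2300 + 609 = 2909$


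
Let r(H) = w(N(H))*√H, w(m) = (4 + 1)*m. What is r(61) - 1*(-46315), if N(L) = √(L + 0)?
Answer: 46620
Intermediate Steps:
N(L) = √L
w(m) = 5*m
r(H) = 5*H (r(H) = (5*√H)*√H = 5*H)
r(61) - 1*(-46315) = 5*61 - 1*(-46315) = 305 + 46315 = 46620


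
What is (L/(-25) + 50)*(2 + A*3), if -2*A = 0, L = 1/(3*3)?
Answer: 22498/225 ≈ 99.991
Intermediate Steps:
L = ⅑ (L = 1/9 = 1*(⅑) = ⅑ ≈ 0.11111)
A = 0 (A = -½*0 = 0)
(L/(-25) + 50)*(2 + A*3) = ((⅑)/(-25) + 50)*(2 + 0*3) = ((⅑)*(-1/25) + 50)*(2 + 0) = (-1/225 + 50)*2 = (11249/225)*2 = 22498/225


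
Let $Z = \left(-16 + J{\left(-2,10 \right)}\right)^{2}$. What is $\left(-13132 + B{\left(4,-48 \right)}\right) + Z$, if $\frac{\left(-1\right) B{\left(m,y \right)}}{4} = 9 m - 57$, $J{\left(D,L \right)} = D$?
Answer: $-12724$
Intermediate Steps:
$B{\left(m,y \right)} = 228 - 36 m$ ($B{\left(m,y \right)} = - 4 \left(9 m - 57\right) = - 4 \left(-57 + 9 m\right) = 228 - 36 m$)
$Z = 324$ ($Z = \left(-16 - 2\right)^{2} = \left(-18\right)^{2} = 324$)
$\left(-13132 + B{\left(4,-48 \right)}\right) + Z = \left(-13132 + \left(228 - 144\right)\right) + 324 = \left(-13132 + 84\right) + 324 = -13048 + 324 = -12724$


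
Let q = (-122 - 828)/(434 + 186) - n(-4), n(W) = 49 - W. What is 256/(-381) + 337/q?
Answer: -2942050/429387 ≈ -6.8517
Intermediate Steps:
q = -3381/62 (q = (-122 - 828)/(434 + 186) - (49 - 1*(-4)) = -950/620 - (49 + 4) = -950*1/620 - 1*53 = -95/62 - 53 = -3381/62 ≈ -54.532)
256/(-381) + 337/q = 256/(-381) + 337/(-3381/62) = 256*(-1/381) + 337*(-62/3381) = -256/381 - 20894/3381 = -2942050/429387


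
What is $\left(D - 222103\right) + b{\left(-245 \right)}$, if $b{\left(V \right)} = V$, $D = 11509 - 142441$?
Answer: $-353280$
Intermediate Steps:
$D = -130932$ ($D = 11509 - 142441 = -130932$)
$\left(D - 222103\right) + b{\left(-245 \right)} = \left(-130932 - 222103\right) - 245 = -353035 - 245 = -353280$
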